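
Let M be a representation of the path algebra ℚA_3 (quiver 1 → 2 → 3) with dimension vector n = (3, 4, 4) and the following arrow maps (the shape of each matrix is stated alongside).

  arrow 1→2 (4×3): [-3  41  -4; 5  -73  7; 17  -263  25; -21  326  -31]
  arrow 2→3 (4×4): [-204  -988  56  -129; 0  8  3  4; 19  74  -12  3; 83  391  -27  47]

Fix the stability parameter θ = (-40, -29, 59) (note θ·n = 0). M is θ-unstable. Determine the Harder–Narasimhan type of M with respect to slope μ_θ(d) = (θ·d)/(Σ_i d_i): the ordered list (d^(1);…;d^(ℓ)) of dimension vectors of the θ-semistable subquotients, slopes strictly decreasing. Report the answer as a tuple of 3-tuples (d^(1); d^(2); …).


Barcode: M ≅ I[1,3]^3, I[2,3]. HN layers by μ_θ (3 steps, strictly decreasing):
  μ^(1)=59; μ^(2)=-29; μ^(3)=-40

((0, 0, 4); (0, 4, 0); (3, 0, 0))


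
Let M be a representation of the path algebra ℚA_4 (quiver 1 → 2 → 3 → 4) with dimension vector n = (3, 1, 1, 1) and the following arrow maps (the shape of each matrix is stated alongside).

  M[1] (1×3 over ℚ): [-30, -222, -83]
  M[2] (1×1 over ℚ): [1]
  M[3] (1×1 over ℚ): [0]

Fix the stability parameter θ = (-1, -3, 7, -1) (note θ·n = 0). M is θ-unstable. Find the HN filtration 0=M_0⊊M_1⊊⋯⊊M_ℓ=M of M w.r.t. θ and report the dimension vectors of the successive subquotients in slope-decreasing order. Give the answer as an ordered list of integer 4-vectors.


Interval decomposition of M: I[1,1]^2, I[1,3], I[4,4].
HN type (ℓ=3): μ^(1)=7; μ^(2)=-1; μ^(3)=-2

((0, 0, 1, 0); (2, 0, 0, 1); (1, 1, 0, 0))


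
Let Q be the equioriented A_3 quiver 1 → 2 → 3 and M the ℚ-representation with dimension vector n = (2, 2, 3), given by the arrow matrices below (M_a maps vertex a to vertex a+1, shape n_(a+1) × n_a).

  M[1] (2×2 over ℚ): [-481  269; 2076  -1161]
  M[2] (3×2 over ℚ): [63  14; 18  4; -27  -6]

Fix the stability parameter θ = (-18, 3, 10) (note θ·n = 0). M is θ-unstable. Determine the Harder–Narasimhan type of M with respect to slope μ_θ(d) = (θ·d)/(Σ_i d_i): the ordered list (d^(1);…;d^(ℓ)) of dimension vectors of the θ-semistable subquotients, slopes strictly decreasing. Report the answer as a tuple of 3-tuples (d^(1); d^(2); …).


Interval decomposition of M: I[1,2], I[1,3], I[3,3]^2.
HN type (ℓ=3): μ^(1)=10; μ^(2)=3; μ^(3)=-18

((0, 0, 3); (0, 2, 0); (2, 0, 0))


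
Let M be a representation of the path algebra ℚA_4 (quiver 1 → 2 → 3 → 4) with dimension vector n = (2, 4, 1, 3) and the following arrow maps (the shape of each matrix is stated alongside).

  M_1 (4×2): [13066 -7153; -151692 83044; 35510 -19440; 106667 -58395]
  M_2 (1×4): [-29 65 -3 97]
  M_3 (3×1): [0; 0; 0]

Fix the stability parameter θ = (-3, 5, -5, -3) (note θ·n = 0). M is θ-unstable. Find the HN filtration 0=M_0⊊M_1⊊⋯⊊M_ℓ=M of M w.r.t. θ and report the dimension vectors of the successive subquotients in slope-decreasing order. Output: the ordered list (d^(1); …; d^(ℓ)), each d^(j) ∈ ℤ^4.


Via rank(M_{q-1}∘⋯∘M_p): M ≅ I[1,2], I[1,3], I[2,2]^2, I[4,4]^3.
μ_θ-semistable layers: μ^(1)=5; μ^(2)=0; μ^(3)=-3

((0, 3, 0, 0); (0, 1, 1, 0); (2, 0, 0, 3))


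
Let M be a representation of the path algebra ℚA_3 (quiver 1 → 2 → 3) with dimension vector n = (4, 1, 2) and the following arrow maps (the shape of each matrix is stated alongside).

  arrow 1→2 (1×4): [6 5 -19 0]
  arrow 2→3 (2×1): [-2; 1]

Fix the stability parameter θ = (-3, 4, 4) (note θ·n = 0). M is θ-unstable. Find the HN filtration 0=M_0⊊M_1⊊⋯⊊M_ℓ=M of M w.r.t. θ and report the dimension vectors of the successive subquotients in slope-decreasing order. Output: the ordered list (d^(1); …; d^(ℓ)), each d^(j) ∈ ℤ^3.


Interval decomposition of M: I[1,1]^3, I[1,3], I[3,3].
HN type (ℓ=2): μ^(1)=4; μ^(2)=-3

((0, 1, 2); (4, 0, 0))


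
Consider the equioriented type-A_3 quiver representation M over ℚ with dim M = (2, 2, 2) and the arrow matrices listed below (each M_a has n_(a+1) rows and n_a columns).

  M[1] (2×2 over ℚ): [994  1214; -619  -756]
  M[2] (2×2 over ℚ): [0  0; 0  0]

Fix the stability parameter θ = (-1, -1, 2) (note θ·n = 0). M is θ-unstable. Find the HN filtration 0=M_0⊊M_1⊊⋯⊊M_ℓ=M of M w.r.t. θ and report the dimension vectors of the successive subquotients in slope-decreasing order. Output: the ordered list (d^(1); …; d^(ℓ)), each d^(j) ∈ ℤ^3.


Via rank(M_{q-1}∘⋯∘M_p): M ≅ I[1,2]^2, I[3,3]^2.
μ_θ-semistable layers: μ^(1)=2; μ^(2)=-1

((0, 0, 2); (2, 2, 0))


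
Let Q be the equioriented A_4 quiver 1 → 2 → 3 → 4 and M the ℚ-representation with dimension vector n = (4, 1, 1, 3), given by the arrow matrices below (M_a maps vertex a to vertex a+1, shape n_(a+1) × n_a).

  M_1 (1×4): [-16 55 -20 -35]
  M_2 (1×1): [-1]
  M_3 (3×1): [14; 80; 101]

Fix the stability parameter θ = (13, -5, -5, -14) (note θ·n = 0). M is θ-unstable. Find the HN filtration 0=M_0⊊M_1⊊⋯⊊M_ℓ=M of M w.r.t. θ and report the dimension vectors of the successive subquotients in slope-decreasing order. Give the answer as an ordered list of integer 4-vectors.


Via rank(M_{q-1}∘⋯∘M_p): M ≅ I[1,1]^3, I[1,4], I[4,4]^2.
μ_θ-semistable layers: μ^(1)=13; μ^(2)=-11/4; μ^(3)=-14

((3, 0, 0, 0); (1, 1, 1, 1); (0, 0, 0, 2))


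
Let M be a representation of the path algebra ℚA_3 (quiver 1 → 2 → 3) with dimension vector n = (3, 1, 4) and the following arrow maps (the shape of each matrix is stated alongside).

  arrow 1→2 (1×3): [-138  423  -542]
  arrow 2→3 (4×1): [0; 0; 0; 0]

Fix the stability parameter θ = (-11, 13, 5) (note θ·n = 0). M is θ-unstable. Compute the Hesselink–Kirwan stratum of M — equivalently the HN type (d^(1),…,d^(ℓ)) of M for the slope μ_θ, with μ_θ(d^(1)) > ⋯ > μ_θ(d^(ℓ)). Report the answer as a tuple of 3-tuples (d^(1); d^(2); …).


Interval decomposition of M: I[1,1]^2, I[1,2], I[3,3]^4.
HN type (ℓ=3): μ^(1)=13; μ^(2)=5; μ^(3)=-11

((0, 1, 0); (0, 0, 4); (3, 0, 0))


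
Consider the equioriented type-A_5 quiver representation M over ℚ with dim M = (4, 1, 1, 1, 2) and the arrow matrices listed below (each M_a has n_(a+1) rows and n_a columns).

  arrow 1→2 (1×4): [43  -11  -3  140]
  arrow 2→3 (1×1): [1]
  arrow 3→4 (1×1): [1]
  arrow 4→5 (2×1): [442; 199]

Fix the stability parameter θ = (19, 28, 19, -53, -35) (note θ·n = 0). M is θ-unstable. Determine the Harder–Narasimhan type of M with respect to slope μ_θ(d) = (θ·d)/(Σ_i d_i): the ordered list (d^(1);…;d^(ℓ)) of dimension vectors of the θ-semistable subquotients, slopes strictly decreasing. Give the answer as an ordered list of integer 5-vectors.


Barcode: M ≅ I[1,1]^3, I[1,5], I[5,5]. HN layers by μ_θ (3 steps, strictly decreasing):
  μ^(1)=19; μ^(2)=-22/5; μ^(3)=-35

((3, 0, 0, 0, 0); (1, 1, 1, 1, 1); (0, 0, 0, 0, 1))


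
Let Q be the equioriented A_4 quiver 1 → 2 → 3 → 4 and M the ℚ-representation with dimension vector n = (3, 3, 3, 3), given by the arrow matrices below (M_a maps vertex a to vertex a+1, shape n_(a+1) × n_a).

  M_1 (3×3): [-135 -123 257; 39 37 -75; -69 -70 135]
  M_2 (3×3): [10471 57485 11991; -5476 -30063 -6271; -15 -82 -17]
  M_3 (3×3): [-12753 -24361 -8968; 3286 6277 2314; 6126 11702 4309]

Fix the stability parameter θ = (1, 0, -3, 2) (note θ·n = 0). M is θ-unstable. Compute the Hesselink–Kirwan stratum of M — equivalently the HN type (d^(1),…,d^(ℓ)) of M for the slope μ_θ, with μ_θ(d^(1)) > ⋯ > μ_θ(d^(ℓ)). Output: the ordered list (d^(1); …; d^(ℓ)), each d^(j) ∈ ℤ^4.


Interval decomposition of M: I[1,4]^3.
HN type (ℓ=2): μ^(1)=2; μ^(2)=-2/3

((0, 0, 0, 3); (3, 3, 3, 0))


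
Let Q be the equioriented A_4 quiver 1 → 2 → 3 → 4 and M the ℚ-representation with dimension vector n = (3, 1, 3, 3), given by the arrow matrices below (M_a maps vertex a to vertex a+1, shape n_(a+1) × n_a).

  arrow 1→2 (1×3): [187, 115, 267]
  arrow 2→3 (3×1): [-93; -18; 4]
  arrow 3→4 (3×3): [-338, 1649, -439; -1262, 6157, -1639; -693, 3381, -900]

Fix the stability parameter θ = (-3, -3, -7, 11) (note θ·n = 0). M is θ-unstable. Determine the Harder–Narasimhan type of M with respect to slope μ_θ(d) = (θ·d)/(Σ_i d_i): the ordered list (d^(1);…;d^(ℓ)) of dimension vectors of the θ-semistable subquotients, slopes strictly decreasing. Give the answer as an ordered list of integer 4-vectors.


Interval decomposition of M: I[1,1]^2, I[1,4], I[3,3], I[3,4], I[4,4].
HN type (ℓ=4): μ^(1)=11; μ^(2)=-3; μ^(3)=-13/3; μ^(4)=-7

((0, 0, 0, 3); (2, 0, 0, 0); (1, 1, 1, 0); (0, 0, 2, 0))


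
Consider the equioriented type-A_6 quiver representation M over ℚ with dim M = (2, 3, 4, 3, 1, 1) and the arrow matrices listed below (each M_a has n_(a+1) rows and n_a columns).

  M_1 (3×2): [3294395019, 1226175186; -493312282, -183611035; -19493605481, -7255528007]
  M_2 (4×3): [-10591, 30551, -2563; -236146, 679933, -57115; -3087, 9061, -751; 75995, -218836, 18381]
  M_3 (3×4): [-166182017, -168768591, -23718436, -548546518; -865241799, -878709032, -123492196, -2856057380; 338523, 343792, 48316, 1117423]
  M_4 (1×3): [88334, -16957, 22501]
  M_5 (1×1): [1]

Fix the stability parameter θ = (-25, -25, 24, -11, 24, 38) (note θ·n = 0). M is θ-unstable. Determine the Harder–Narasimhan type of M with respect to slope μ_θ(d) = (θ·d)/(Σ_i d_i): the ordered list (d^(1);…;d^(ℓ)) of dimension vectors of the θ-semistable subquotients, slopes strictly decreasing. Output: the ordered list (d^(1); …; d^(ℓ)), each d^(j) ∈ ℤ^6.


Via rank(M_{q-1}∘⋯∘M_p): M ≅ I[1,4], I[1,6], I[2,4], I[3,3].
μ_θ-semistable layers: μ^(1)=38; μ^(2)=24; μ^(3)=13/2; μ^(4)=-25

((0, 0, 0, 0, 0, 1); (0, 0, 1, 0, 1, 0); (0, 0, 3, 3, 0, 0); (2, 3, 0, 0, 0, 0))


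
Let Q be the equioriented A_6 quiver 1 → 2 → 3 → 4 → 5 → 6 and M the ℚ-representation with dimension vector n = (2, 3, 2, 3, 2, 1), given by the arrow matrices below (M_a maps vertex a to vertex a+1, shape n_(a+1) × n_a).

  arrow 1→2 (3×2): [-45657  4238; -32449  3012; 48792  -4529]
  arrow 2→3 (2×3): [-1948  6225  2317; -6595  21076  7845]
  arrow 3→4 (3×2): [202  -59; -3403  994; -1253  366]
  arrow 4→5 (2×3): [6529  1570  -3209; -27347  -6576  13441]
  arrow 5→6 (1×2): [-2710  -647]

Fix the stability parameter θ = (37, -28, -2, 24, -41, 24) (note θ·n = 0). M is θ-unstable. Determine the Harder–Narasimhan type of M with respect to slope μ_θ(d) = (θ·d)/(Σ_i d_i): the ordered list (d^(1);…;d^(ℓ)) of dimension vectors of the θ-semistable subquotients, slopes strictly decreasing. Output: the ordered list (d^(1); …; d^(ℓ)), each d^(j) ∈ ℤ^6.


Interval decomposition of M: I[1,4], I[1,6], I[2,2], I[4,5].
HN type (ℓ=5): μ^(1)=24; μ^(2)=7/3; μ^(3)=-2; μ^(4)=-17/2; μ^(5)=-28

((0, 0, 0, 1, 0, 1); (1, 1, 1, 0, 0, 0); (1, 1, 1, 1, 1, 0); (0, 0, 0, 1, 1, 0); (0, 1, 0, 0, 0, 0))


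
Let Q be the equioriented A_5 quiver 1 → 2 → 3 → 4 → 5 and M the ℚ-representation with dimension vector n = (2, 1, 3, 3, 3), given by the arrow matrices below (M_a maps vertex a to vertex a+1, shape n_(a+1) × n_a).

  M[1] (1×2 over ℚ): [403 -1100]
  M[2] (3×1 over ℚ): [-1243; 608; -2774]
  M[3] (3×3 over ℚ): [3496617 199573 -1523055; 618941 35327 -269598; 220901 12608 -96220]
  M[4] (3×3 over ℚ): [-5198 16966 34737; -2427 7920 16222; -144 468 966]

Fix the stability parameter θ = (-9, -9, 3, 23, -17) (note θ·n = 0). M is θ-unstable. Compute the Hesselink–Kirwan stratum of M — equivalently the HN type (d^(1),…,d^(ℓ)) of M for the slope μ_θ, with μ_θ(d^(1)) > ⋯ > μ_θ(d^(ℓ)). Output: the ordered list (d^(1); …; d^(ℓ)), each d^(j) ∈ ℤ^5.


Via rank(M_{q-1}∘⋯∘M_p): M ≅ I[1,1], I[1,5], I[3,4], I[3,5], I[5,5].
μ_θ-semistable layers: μ^(1)=23; μ^(2)=3; μ^(3)=-9; μ^(4)=-17

((0, 0, 0, 1, 0); (0, 0, 3, 2, 2); (2, 1, 0, 0, 0); (0, 0, 0, 0, 1))


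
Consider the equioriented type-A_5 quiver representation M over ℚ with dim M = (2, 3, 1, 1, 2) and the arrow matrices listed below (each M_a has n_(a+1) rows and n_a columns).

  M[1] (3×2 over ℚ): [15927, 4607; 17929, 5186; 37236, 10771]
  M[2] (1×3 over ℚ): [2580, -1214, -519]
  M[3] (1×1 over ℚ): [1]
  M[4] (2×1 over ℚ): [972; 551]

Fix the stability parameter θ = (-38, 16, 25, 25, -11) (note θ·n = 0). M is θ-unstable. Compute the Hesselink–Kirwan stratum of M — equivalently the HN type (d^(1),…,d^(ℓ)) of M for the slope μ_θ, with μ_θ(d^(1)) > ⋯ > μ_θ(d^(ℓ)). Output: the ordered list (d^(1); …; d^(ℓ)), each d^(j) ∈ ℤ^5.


Barcode: M ≅ I[1,2], I[1,5], I[2,2], I[5,5]. HN layers by μ_θ (4 steps, strictly decreasing):
  μ^(1)=16; μ^(2)=55/4; μ^(3)=-11; μ^(4)=-38

((0, 2, 0, 0, 0); (0, 1, 1, 1, 1); (0, 0, 0, 0, 1); (2, 0, 0, 0, 0))


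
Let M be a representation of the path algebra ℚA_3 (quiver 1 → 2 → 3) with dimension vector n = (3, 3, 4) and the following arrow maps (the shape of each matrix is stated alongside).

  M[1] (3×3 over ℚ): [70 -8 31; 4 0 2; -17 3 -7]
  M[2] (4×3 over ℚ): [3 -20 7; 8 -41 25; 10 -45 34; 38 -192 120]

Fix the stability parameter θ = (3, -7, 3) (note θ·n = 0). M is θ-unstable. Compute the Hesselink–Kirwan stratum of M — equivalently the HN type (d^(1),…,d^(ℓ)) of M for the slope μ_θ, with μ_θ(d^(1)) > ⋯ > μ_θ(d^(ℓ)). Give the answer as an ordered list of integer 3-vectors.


Barcode: M ≅ I[1,1], I[1,3]^2, I[2,3], I[3,3]. HN layers by μ_θ (3 steps, strictly decreasing):
  μ^(1)=3; μ^(2)=-2; μ^(3)=-7

((1, 0, 4); (2, 2, 0); (0, 1, 0))


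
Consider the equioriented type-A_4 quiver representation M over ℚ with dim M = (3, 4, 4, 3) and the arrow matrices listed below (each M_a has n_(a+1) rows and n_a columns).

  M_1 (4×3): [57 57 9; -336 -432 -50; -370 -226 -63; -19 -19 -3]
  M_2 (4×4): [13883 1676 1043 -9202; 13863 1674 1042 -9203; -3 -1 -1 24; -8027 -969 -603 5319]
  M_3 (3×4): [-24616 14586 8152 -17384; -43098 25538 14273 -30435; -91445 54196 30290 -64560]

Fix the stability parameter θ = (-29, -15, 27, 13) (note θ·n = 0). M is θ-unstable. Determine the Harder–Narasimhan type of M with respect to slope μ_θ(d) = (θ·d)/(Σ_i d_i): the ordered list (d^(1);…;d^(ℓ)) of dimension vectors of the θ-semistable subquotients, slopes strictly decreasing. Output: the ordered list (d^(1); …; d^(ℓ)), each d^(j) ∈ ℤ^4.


Via rank(M_{q-1}∘⋯∘M_p): M ≅ I[1,1], I[1,4]^2, I[2,3], I[2,4].
μ_θ-semistable layers: μ^(1)=27; μ^(2)=20; μ^(3)=-15; μ^(4)=-29

((0, 0, 1, 0); (0, 0, 3, 3); (0, 4, 0, 0); (3, 0, 0, 0))


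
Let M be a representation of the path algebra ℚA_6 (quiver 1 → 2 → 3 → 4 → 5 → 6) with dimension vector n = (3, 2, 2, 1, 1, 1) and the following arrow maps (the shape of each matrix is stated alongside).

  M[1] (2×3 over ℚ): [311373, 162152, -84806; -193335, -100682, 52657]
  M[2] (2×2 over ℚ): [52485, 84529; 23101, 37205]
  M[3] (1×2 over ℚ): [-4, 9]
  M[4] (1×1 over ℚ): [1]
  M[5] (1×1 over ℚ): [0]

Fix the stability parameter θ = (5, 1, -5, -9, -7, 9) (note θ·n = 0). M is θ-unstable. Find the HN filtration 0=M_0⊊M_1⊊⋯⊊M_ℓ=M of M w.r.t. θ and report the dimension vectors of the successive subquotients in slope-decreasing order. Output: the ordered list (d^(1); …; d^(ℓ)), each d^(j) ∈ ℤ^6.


Barcode: M ≅ I[1,1], I[1,3], I[1,5], I[6,6]. HN layers by μ_θ (4 steps, strictly decreasing):
  μ^(1)=9; μ^(2)=5; μ^(3)=1/3; μ^(4)=-3

((0, 0, 0, 0, 0, 1); (1, 0, 0, 0, 0, 0); (1, 1, 1, 0, 0, 0); (1, 1, 1, 1, 1, 0))


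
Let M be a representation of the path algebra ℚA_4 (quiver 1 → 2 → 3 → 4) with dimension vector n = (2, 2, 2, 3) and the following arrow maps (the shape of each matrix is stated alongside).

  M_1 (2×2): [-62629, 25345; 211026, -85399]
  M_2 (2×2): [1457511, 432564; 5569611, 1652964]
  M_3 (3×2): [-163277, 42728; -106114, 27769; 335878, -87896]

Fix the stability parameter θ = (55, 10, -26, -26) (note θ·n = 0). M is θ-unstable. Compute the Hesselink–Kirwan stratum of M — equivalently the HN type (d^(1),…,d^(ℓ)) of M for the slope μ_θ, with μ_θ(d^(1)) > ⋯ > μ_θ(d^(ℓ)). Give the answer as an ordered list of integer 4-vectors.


Interval decomposition of M: I[1,2], I[1,4], I[3,4], I[4,4].
HN type (ℓ=3): μ^(1)=65/2; μ^(2)=13/4; μ^(3)=-26

((1, 1, 0, 0); (1, 1, 1, 1); (0, 0, 1, 2))


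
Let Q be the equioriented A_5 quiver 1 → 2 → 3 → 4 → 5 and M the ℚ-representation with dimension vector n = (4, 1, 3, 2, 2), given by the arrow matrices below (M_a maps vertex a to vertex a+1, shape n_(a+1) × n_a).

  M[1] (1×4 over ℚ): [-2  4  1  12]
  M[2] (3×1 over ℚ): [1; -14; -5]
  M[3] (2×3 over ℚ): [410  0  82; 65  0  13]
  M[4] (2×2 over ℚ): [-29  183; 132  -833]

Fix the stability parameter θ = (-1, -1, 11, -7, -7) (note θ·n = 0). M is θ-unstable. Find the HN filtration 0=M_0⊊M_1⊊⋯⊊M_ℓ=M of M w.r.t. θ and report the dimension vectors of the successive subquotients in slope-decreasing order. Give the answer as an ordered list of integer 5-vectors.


Via rank(M_{q-1}∘⋯∘M_p): M ≅ I[1,1]^3, I[1,3], I[3,3], I[3,5], I[4,5].
μ_θ-semistable layers: μ^(1)=11; μ^(2)=-1; μ^(3)=-7

((0, 0, 2, 0, 0); (4, 1, 1, 1, 1); (0, 0, 0, 1, 1))


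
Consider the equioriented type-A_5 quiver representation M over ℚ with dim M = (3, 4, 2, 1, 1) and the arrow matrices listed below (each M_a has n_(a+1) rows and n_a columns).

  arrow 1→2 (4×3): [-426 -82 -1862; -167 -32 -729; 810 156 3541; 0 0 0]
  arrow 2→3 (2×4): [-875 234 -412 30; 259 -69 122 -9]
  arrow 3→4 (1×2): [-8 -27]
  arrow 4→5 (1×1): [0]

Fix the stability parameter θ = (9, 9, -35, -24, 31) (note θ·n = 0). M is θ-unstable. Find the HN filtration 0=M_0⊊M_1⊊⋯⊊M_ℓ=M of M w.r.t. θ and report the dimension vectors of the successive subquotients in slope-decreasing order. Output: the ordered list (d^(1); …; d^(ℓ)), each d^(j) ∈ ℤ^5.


Via rank(M_{q-1}∘⋯∘M_p): M ≅ I[1,2], I[1,3], I[1,4], I[2,2], I[5,5].
μ_θ-semistable layers: μ^(1)=31; μ^(2)=9; μ^(3)=-17/3; μ^(4)=-41/4

((0, 0, 0, 0, 1); (1, 2, 0, 0, 0); (1, 1, 1, 0, 0); (1, 1, 1, 1, 0))


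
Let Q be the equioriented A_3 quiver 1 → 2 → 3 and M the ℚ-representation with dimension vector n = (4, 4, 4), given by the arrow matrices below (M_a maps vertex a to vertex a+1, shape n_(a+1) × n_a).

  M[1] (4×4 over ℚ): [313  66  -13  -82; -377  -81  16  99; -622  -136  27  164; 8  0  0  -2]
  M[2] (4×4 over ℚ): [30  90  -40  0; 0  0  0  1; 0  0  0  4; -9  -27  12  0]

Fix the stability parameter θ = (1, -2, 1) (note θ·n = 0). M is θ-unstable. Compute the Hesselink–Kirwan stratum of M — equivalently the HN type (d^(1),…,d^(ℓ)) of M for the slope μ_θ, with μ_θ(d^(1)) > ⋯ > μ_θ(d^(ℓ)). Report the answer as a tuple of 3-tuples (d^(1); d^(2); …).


Interval decomposition of M: I[1,2]^2, I[1,3]^2, I[3,3]^2.
HN type (ℓ=2): μ^(1)=1; μ^(2)=-1/2

((0, 0, 4); (4, 4, 0))


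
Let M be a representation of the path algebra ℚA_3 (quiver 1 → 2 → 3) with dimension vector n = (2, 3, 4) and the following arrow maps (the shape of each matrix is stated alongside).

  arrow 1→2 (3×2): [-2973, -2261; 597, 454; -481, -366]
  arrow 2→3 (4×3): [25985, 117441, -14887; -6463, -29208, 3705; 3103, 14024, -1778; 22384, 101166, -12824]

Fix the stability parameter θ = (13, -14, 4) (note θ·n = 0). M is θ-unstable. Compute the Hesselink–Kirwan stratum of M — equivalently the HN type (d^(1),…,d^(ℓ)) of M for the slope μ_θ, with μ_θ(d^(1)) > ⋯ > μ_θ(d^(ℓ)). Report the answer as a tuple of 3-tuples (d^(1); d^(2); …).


Via rank(M_{q-1}∘⋯∘M_p): M ≅ I[1,3]^2, I[2,3], I[3,3].
μ_θ-semistable layers: μ^(1)=4; μ^(2)=-1/2; μ^(3)=-14

((0, 0, 4); (2, 2, 0); (0, 1, 0))


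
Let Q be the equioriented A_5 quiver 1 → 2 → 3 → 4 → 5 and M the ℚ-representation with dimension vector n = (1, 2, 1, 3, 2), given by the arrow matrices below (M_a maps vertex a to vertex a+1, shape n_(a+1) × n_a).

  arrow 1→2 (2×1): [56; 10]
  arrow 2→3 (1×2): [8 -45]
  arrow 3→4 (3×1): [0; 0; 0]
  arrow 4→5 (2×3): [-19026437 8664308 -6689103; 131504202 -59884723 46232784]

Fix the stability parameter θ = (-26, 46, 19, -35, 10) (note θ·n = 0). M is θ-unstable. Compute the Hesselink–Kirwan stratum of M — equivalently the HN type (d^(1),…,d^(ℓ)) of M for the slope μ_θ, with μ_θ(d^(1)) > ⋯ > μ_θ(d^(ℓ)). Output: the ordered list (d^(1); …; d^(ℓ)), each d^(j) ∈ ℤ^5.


Interval decomposition of M: I[1,3], I[2,2], I[4,4], I[4,5]^2.
HN type (ℓ=5): μ^(1)=46; μ^(2)=65/2; μ^(3)=10; μ^(4)=-26; μ^(5)=-35

((0, 1, 0, 0, 0); (0, 1, 1, 0, 0); (0, 0, 0, 0, 2); (1, 0, 0, 0, 0); (0, 0, 0, 3, 0))


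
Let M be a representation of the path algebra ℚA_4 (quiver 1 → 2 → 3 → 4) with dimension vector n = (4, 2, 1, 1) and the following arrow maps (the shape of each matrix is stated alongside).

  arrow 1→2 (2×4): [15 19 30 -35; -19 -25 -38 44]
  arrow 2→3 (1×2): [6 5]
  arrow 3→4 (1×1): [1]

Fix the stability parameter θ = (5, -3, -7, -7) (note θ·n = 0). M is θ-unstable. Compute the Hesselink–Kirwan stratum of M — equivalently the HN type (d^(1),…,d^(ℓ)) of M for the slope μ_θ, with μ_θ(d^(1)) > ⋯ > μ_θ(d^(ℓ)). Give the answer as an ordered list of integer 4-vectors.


Barcode: M ≅ I[1,1]^2, I[1,2], I[1,4]. HN layers by μ_θ (3 steps, strictly decreasing):
  μ^(1)=5; μ^(2)=1; μ^(3)=-3

((2, 0, 0, 0); (1, 1, 0, 0); (1, 1, 1, 1))


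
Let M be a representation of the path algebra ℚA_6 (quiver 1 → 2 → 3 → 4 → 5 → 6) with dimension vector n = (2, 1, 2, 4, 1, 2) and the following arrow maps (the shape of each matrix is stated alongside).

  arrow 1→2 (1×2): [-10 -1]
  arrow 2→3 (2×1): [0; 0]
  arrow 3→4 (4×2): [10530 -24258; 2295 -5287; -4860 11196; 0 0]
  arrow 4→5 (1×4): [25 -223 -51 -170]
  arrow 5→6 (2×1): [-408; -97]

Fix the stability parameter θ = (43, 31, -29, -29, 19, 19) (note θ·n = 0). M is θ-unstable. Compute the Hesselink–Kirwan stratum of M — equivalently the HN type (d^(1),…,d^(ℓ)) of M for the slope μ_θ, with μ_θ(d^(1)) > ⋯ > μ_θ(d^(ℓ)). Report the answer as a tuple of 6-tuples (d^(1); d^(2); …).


Barcode: M ≅ I[1,1], I[1,2], I[3,3], I[3,6], I[4,4]^3, I[6,6]. HN layers by μ_θ (4 steps, strictly decreasing):
  μ^(1)=43; μ^(2)=37; μ^(3)=19; μ^(4)=-29

((1, 0, 0, 0, 0, 0); (1, 1, 0, 0, 0, 0); (0, 0, 0, 0, 1, 2); (0, 0, 2, 4, 0, 0))


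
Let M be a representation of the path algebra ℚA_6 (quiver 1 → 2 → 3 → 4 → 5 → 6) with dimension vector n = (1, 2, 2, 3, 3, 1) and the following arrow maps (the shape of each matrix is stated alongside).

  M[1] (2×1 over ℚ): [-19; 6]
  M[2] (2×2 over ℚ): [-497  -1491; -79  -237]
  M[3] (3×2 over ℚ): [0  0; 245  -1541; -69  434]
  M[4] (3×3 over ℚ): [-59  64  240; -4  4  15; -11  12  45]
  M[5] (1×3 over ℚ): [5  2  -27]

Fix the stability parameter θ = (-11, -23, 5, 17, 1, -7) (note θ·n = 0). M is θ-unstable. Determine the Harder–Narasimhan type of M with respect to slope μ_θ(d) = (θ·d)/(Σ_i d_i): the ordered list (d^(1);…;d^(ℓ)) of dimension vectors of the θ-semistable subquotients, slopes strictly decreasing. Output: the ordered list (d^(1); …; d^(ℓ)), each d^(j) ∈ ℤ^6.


Barcode: M ≅ I[1,6], I[2,2], I[3,4], I[4,5], I[5,5]. HN layers by μ_θ (7 steps, strictly decreasing):
  μ^(1)=17; μ^(2)=9; μ^(3)=5; μ^(4)=4; μ^(5)=1; μ^(6)=-17; μ^(7)=-23

((0, 0, 0, 1, 0, 0); (0, 0, 0, 1, 1, 0); (0, 0, 1, 0, 0, 0); (0, 0, 1, 1, 1, 1); (0, 0, 0, 0, 1, 0); (1, 1, 0, 0, 0, 0); (0, 1, 0, 0, 0, 0))


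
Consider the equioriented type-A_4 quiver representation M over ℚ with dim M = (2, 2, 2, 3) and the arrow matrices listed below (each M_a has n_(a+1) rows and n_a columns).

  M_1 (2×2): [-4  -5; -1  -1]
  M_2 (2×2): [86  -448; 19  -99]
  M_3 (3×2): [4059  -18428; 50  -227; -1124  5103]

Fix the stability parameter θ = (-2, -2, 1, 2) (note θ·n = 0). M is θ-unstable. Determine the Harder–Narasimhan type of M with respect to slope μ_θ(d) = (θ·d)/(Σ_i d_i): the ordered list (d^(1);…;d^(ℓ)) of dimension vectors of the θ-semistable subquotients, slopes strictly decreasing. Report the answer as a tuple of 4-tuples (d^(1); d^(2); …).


Via rank(M_{q-1}∘⋯∘M_p): M ≅ I[1,4]^2, I[4,4].
μ_θ-semistable layers: μ^(1)=2; μ^(2)=1; μ^(3)=-2

((0, 0, 0, 3); (0, 0, 2, 0); (2, 2, 0, 0))


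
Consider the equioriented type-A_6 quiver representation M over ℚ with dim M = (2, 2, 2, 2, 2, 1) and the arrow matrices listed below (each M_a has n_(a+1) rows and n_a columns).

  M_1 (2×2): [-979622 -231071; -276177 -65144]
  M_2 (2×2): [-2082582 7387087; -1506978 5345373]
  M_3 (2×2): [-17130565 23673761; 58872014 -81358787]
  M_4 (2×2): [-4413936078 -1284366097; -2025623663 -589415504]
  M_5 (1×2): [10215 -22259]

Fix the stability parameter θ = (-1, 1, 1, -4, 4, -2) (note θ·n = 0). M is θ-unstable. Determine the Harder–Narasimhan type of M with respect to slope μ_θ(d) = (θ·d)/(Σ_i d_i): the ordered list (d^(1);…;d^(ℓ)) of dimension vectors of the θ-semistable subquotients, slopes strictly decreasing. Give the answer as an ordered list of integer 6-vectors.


Via rank(M_{q-1}∘⋯∘M_p): M ≅ I[1,2], I[1,6], I[3,5].
μ_θ-semistable layers: μ^(1)=4; μ^(2)=1; μ^(3)=-2/3; μ^(4)=-1; μ^(5)=-3/2

((0, 0, 0, 0, 1, 0); (0, 1, 0, 0, 1, 1); (0, 1, 1, 1, 0, 0); (2, 0, 0, 0, 0, 0); (0, 0, 1, 1, 0, 0))


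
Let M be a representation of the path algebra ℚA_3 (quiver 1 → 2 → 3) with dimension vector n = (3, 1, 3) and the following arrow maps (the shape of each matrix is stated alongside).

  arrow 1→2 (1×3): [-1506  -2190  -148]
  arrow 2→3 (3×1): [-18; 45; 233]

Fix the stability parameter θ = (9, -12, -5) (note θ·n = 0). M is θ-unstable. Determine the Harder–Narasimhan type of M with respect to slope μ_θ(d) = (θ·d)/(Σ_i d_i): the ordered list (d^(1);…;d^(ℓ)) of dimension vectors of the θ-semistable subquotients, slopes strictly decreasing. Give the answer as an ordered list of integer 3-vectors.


Barcode: M ≅ I[1,1]^2, I[1,3], I[3,3]^2. HN layers by μ_θ (3 steps, strictly decreasing):
  μ^(1)=9; μ^(2)=-8/3; μ^(3)=-5

((2, 0, 0); (1, 1, 1); (0, 0, 2))


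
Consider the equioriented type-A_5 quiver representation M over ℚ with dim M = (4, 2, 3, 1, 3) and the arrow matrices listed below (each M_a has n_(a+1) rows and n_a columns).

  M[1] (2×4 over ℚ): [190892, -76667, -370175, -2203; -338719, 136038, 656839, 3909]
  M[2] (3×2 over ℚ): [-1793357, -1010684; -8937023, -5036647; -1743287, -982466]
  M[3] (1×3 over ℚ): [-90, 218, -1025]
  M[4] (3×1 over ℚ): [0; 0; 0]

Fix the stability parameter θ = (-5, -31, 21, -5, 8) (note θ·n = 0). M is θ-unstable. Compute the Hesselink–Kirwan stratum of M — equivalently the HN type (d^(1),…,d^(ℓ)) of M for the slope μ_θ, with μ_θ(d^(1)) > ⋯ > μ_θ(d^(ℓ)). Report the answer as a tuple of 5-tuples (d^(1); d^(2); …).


Via rank(M_{q-1}∘⋯∘M_p): M ≅ I[1,1]^2, I[1,3], I[1,4], I[3,3], I[5,5]^3.
μ_θ-semistable layers: μ^(1)=21; μ^(2)=8; μ^(3)=-5; μ^(4)=-18

((0, 0, 2, 0, 0); (0, 0, 1, 1, 3); (2, 0, 0, 0, 0); (2, 2, 0, 0, 0))


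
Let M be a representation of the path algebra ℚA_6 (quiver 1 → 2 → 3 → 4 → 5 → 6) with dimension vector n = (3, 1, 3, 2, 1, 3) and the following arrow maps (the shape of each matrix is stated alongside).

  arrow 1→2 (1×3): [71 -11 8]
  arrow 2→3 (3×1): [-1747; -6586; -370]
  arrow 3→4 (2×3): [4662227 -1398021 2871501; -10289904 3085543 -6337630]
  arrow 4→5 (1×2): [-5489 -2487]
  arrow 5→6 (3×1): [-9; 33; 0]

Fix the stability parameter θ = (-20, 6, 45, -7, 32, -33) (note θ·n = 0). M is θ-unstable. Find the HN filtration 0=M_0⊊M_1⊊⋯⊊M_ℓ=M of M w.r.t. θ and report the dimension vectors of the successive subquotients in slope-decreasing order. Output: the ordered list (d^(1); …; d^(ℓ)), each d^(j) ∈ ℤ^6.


Barcode: M ≅ I[1,1]^2, I[1,6], I[3,3], I[3,4], I[6,6]^2. HN layers by μ_θ (6 steps, strictly decreasing):
  μ^(1)=45; μ^(2)=19; μ^(3)=37/4; μ^(4)=6; μ^(5)=-20; μ^(6)=-33

((0, 0, 1, 0, 0, 0); (0, 0, 1, 1, 0, 0); (0, 0, 1, 1, 1, 1); (0, 1, 0, 0, 0, 0); (3, 0, 0, 0, 0, 0); (0, 0, 0, 0, 0, 2))


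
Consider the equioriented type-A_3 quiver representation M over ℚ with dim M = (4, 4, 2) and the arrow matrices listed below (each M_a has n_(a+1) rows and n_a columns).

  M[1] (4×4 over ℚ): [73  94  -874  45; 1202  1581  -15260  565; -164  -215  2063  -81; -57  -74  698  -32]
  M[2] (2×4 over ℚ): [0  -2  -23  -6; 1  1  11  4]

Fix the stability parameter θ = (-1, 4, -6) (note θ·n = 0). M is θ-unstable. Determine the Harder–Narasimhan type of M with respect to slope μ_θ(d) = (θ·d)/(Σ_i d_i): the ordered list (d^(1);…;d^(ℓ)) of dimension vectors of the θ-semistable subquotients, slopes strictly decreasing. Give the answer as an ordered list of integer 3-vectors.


Barcode: M ≅ I[1,2]^2, I[1,3]^2. HN layers by μ_θ (2 steps, strictly decreasing):
  μ^(1)=4; μ^(2)=-1

((0, 2, 0); (4, 2, 2))


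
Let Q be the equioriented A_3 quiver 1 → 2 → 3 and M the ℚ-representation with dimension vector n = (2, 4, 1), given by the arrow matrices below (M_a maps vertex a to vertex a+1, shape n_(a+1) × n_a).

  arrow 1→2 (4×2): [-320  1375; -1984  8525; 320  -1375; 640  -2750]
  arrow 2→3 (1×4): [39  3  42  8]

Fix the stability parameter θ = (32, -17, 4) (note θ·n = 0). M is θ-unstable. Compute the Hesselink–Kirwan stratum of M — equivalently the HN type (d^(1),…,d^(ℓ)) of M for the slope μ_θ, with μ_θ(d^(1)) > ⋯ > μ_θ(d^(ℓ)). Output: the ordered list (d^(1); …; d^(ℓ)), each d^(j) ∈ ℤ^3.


Interval decomposition of M: I[1,1], I[1,3], I[2,2]^3.
HN type (ℓ=3): μ^(1)=32; μ^(2)=19/3; μ^(3)=-17

((1, 0, 0); (1, 1, 1); (0, 3, 0))


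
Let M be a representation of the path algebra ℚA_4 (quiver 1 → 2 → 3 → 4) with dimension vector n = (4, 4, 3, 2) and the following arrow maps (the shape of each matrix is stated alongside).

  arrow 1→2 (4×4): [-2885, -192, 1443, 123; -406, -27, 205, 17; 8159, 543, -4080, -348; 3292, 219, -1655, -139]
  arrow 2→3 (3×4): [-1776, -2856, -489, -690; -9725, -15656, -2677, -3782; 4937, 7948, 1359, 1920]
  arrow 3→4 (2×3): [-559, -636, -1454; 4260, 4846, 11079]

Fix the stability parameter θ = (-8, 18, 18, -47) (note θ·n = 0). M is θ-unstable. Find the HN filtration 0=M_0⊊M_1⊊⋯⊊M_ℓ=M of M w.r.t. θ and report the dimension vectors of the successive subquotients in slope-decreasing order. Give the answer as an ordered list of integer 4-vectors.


Interval decomposition of M: I[1,1]^2, I[1,4]^2, I[2,2], I[2,3].
HN type (ℓ=3): μ^(1)=18; μ^(2)=-11/3; μ^(3)=-8

((0, 2, 1, 0); (0, 2, 2, 2); (4, 0, 0, 0))


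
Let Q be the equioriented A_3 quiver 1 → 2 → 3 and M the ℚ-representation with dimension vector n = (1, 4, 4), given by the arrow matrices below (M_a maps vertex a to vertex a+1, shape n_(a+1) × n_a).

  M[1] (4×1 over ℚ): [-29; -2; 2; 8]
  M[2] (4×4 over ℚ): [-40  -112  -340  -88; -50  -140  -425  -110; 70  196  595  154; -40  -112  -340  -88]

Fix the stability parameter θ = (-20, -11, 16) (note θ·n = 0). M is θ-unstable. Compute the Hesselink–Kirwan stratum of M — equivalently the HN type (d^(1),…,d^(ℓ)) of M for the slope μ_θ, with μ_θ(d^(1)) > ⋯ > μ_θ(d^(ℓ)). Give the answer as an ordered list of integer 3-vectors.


Via rank(M_{q-1}∘⋯∘M_p): M ≅ I[1,2], I[2,2]^2, I[2,3], I[3,3]^3.
μ_θ-semistable layers: μ^(1)=16; μ^(2)=-11; μ^(3)=-20

((0, 0, 4); (0, 4, 0); (1, 0, 0))


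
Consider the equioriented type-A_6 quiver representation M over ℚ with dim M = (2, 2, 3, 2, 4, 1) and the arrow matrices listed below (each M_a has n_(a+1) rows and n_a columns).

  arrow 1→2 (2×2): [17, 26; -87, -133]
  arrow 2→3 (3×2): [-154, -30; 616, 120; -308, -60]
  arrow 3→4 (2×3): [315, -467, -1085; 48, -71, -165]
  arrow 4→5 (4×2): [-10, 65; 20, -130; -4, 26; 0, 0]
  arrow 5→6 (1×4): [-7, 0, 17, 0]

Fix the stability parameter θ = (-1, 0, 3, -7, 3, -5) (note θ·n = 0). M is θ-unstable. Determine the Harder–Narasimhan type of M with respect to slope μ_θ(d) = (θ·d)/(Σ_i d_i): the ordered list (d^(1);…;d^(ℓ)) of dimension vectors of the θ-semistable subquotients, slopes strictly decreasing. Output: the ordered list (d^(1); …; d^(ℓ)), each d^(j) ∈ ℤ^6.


Via rank(M_{q-1}∘⋯∘M_p): M ≅ I[1,2], I[1,4], I[3,3], I[3,6], I[5,5]^3.
μ_θ-semistable layers: μ^(1)=3; μ^(2)=0; μ^(3)=-1; μ^(4)=-5/4; μ^(5)=-2

((0, 0, 1, 0, 3, 0); (0, 1, 0, 0, 0, 0); (1, 0, 0, 0, 1, 1); (1, 1, 1, 1, 0, 0); (0, 0, 1, 1, 0, 0))


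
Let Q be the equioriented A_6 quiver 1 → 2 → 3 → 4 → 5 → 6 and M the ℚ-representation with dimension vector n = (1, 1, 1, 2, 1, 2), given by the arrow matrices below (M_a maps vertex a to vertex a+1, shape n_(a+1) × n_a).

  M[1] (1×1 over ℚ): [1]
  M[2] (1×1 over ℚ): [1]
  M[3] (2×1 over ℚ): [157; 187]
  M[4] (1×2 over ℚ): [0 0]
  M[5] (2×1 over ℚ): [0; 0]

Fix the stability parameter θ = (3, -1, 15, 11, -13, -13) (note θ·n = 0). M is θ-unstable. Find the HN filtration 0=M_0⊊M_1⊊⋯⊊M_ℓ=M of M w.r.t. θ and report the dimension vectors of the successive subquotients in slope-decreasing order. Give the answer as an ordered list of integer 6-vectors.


Via rank(M_{q-1}∘⋯∘M_p): M ≅ I[1,4], I[4,4], I[5,5], I[6,6]^2.
μ_θ-semistable layers: μ^(1)=13; μ^(2)=11; μ^(3)=1; μ^(4)=-13

((0, 0, 1, 1, 0, 0); (0, 0, 0, 1, 0, 0); (1, 1, 0, 0, 0, 0); (0, 0, 0, 0, 1, 2))


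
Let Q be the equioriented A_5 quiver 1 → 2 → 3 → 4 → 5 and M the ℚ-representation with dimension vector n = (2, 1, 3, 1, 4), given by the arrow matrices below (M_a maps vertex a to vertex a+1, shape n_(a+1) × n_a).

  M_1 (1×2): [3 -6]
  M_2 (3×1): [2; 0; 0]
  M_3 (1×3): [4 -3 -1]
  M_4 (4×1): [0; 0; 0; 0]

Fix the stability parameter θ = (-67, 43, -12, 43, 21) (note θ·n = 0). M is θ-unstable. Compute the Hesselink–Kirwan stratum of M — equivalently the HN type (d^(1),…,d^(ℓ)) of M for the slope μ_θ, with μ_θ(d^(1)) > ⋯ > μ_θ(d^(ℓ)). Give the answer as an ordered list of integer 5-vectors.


Via rank(M_{q-1}∘⋯∘M_p): M ≅ I[1,1], I[1,4], I[3,3]^2, I[5,5]^4.
μ_θ-semistable layers: μ^(1)=43; μ^(2)=21; μ^(3)=31/2; μ^(4)=-12; μ^(5)=-67

((0, 0, 0, 1, 0); (0, 0, 0, 0, 4); (0, 1, 1, 0, 0); (0, 0, 2, 0, 0); (2, 0, 0, 0, 0))


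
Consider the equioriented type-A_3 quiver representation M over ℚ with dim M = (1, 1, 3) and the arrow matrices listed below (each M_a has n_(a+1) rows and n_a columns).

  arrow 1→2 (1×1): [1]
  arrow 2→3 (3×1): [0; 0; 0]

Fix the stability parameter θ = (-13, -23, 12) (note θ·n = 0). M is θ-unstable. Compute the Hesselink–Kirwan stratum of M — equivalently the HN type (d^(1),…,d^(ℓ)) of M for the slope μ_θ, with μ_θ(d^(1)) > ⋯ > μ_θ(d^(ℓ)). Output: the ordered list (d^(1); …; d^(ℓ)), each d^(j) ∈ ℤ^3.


Via rank(M_{q-1}∘⋯∘M_p): M ≅ I[1,2], I[3,3]^3.
μ_θ-semistable layers: μ^(1)=12; μ^(2)=-18

((0, 0, 3); (1, 1, 0))


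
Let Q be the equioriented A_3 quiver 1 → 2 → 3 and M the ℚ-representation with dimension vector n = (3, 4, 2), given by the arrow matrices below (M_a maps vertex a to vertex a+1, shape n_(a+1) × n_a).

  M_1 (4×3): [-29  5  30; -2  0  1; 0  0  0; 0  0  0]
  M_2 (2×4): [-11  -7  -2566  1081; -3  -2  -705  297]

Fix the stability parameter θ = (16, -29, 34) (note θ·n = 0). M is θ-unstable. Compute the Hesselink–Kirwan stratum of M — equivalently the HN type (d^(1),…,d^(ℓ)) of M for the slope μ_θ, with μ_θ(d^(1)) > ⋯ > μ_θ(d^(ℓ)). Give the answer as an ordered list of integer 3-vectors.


Barcode: M ≅ I[1,1], I[1,3]^2, I[2,2]^2. HN layers by μ_θ (4 steps, strictly decreasing):
  μ^(1)=34; μ^(2)=16; μ^(3)=-13/2; μ^(4)=-29

((0, 0, 2); (1, 0, 0); (2, 2, 0); (0, 2, 0))


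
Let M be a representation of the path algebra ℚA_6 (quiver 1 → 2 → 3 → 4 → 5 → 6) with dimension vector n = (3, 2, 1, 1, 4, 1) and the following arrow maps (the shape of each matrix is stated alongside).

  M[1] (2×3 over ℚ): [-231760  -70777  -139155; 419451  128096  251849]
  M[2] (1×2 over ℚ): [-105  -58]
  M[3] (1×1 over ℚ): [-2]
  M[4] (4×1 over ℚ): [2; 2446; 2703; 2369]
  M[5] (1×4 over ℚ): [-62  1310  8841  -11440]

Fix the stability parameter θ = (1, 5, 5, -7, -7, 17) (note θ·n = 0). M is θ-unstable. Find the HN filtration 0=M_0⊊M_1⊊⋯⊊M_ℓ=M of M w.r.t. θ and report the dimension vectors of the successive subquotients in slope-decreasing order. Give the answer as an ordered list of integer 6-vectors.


Via rank(M_{q-1}∘⋯∘M_p): M ≅ I[1,1], I[1,2], I[1,6], I[5,5]^3.
μ_θ-semistable layers: μ^(1)=17; μ^(2)=5; μ^(3)=1; μ^(4)=-3/5; μ^(5)=-7

((0, 0, 0, 0, 0, 1); (0, 1, 0, 0, 0, 0); (2, 0, 0, 0, 0, 0); (1, 1, 1, 1, 1, 0); (0, 0, 0, 0, 3, 0))


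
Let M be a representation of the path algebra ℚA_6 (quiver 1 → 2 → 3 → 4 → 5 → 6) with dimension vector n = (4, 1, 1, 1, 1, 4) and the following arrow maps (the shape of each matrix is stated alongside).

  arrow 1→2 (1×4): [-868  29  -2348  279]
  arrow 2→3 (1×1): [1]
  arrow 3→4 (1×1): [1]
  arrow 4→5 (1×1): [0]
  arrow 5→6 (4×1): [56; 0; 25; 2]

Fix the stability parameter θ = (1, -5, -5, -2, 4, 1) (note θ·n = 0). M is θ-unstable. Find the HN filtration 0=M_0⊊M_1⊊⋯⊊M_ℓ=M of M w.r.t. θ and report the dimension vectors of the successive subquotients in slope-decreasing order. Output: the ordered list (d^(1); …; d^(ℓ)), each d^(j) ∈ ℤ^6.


Barcode: M ≅ I[1,1]^3, I[1,4], I[5,6], I[6,6]^3. HN layers by μ_θ (4 steps, strictly decreasing):
  μ^(1)=5/2; μ^(2)=1; μ^(3)=-2; μ^(4)=-3

((0, 0, 0, 0, 1, 1); (3, 0, 0, 0, 0, 3); (0, 0, 0, 1, 0, 0); (1, 1, 1, 0, 0, 0))


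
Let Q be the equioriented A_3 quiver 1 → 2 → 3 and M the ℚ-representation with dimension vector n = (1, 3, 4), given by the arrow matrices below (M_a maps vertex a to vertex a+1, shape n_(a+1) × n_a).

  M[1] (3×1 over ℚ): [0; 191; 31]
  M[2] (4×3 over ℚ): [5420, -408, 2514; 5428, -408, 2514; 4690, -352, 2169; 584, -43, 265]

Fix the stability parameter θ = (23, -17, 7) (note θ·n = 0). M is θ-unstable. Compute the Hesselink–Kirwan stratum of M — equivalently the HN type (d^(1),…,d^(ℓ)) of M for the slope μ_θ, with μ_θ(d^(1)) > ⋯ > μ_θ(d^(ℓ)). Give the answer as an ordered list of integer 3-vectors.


Interval decomposition of M: I[1,3], I[2,3]^2, I[3,3].
HN type (ℓ=3): μ^(1)=7; μ^(2)=3; μ^(3)=-17

((0, 0, 4); (1, 1, 0); (0, 2, 0))


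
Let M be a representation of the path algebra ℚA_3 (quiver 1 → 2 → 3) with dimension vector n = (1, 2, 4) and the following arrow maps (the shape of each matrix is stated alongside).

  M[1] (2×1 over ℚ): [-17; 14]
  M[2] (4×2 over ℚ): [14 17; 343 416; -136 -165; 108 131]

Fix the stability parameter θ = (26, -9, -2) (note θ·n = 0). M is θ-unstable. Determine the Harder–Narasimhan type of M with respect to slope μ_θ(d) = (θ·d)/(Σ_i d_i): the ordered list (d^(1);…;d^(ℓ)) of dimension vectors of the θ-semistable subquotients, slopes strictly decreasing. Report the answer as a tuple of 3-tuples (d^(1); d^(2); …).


Interval decomposition of M: I[1,3], I[2,3], I[3,3]^2.
HN type (ℓ=3): μ^(1)=5; μ^(2)=-2; μ^(3)=-9

((1, 1, 1); (0, 0, 3); (0, 1, 0))


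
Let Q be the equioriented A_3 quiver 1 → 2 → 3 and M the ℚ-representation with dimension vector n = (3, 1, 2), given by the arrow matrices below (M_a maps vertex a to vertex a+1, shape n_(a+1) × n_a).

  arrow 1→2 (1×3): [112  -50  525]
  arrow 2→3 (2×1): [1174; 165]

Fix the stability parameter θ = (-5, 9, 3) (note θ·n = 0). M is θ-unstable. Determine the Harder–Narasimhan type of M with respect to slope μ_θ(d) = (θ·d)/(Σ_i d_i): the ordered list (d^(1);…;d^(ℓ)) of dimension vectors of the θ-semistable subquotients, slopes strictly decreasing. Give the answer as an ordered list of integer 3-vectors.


Barcode: M ≅ I[1,1]^2, I[1,3], I[3,3]. HN layers by μ_θ (3 steps, strictly decreasing):
  μ^(1)=6; μ^(2)=3; μ^(3)=-5

((0, 1, 1); (0, 0, 1); (3, 0, 0))
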